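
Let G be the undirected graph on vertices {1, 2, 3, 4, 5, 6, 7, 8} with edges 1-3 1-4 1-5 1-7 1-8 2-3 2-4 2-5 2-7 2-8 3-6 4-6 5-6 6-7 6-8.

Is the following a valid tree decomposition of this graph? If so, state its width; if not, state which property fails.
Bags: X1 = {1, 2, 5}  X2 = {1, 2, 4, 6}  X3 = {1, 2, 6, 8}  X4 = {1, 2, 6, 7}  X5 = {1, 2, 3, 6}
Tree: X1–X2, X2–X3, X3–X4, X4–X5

A tree decomposition must satisfy three properties: every vertex lies in some bag; for every edge, both endpoints lie together in some bag; and for every vertex, the bags containing it form a connected subtree. Here edge (6,5) lies in no bag, so the decomposition is invalid.

No — edge (6,5) lies in no bag.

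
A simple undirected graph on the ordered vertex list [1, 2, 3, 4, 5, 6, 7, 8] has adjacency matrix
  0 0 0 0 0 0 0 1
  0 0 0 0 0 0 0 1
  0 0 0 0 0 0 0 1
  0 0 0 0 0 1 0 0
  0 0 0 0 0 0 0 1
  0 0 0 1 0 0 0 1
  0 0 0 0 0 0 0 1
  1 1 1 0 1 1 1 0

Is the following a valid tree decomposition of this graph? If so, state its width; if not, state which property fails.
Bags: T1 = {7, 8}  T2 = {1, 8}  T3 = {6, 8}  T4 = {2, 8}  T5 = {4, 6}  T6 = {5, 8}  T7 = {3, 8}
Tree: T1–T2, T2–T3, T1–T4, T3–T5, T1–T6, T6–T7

Yes; width 1.

Vertex coverage: the bags together contain {1, 2, 3, 4, 5, 6, 7, 8}, the full vertex set. Edge coverage: each edge of G has both endpoints in at least one bag. Running intersection: for every vertex, the bags containing it form a connected subtree. All three properties hold, so this is a valid tree decomposition of width max|bag| − 1 = 1, and hence tw(G) ≤ 1.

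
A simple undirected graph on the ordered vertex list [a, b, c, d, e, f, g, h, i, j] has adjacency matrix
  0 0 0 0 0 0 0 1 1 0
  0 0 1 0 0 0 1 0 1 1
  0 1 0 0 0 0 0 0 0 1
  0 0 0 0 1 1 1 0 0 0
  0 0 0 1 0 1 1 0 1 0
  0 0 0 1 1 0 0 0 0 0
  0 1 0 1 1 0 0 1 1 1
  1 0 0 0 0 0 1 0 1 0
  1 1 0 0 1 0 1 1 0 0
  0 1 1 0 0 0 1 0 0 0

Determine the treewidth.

2

A width-2 tree decomposition is:
Bags: B1 = {g, h, i}  B2 = {b, g, i}  B3 = {e, g, i}  B4 = {b, g, j}  B5 = {d, e, g}  B6 = {a, h, i}  B7 = {d, e, f}  B8 = {b, c, j}
Tree: B1–B2, B1–B3, B2–B4, B3–B5, B1–B6, B5–B7, B4–B8
Each bag holds 3 vertices, so the decomposition has width 2, which upper-bounds the treewidth. On the other hand G contains the 3-clique {d, e, g}. A clique must lie in a single bag of any decomposition, so no decomposition can have width below 2. Hence tw(G) = 2 exactly.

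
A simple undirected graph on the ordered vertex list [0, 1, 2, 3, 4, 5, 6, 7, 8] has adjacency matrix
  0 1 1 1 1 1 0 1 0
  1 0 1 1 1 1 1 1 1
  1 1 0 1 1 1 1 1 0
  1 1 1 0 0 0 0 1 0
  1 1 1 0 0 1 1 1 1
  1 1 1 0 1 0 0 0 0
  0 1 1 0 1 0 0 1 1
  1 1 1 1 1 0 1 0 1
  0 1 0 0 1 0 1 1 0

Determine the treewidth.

A width-4 tree decomposition is:
Bags: B1 = {1, 4, 6, 7, 8}  B2 = {1, 2, 4, 6, 7}  B3 = {0, 1, 2, 4, 7}  B4 = {0, 1, 2, 3, 7}  B5 = {0, 1, 2, 4, 5}
Tree: B1–B2, B2–B3, B3–B4, B3–B5
Every bag has size at most 5, so the width is 5 − 1 = 4 and tw(G) ≤ 4. On the other hand G contains the 5-clique {1, 4, 6, 7, 8}. A clique must lie in a single bag of any decomposition, so no decomposition can have width below 4. Hence tw(G) = 4 exactly.

4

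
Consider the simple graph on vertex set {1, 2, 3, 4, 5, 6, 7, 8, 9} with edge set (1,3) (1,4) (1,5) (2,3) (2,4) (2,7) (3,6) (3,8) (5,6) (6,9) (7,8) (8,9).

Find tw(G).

A width-3 tree decomposition is:
Bags: B1 = {6, 7, 8, 9}  B2 = {3, 6, 7, 8}  B3 = {2, 3, 6, 7}  B4 = {2, 3, 5, 6}  B5 = {1, 2, 3, 5}  B6 = {1, 2, 4, 5}
Tree: B1–B2, B2–B3, B3–B4, B4–B5, B5–B6
The largest bag has 4 vertices, giving width 3; this decomposition certifies tw(G) ≤ 3. For the lower bound: the 4 vertex sets {7,8,9}, {6}, {3}, {1,2,4,5} are disjoint, each induces a connected subgraph, and every pair is joined by at least one edge of G. Contracting each set to a single vertex therefore yields K_{4} as a minor, and since treewidth is minor-monotone, tw(G) ≥ tw(K_{4}) = 3. The upper and lower bounds meet at 3, so that is the treewidth.

3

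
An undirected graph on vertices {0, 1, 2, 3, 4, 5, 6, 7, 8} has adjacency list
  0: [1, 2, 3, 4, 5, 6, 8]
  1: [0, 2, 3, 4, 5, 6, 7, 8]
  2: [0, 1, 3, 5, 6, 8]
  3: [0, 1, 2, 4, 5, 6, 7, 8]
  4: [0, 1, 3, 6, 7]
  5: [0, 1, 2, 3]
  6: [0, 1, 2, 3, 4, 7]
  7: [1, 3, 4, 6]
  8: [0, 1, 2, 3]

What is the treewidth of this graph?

A width-4 tree decomposition is:
Bags: B1 = {0, 1, 2, 3, 6}  B2 = {0, 1, 2, 3, 8}  B3 = {0, 1, 3, 4, 6}  B4 = {1, 3, 4, 6, 7}  B5 = {0, 1, 2, 3, 5}
Tree: B1–B2, B1–B3, B3–B4, B2–B5
Every bag has size at most 5, so the width is 5 − 1 = 4 and tw(G) ≤ 4. For the lower bound, the 5 vertices {0, 1, 2, 3, 8} are pairwise adjacent, and any tree decomposition puts a clique entirely inside one bag — forcing width ≥ 4. Therefore the treewidth is 4.

4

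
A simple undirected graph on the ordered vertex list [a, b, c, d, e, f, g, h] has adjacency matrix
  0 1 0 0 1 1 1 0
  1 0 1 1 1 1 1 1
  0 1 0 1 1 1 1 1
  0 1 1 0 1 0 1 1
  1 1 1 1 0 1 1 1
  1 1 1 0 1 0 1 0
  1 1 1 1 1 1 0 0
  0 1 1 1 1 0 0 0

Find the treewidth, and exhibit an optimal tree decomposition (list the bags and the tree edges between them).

Treewidth 4.
One such decomposition:
Bags: B1 = {b, c, e, f, g}  B2 = {a, b, e, f, g}  B3 = {b, c, d, e, g}  B4 = {b, c, d, e, h}
Tree: B1–B2, B1–B3, B3–B4

The largest bag has 5 vertices, giving width 4; this decomposition certifies tw(G) ≤ 4. Conversely, {b, c, d, e, g} is a clique of size 5, and the vertices of any clique must share a bag in every tree decomposition; so some bag has ≥ 5 vertices and tw(G) ≥ 4. Therefore the treewidth is 4.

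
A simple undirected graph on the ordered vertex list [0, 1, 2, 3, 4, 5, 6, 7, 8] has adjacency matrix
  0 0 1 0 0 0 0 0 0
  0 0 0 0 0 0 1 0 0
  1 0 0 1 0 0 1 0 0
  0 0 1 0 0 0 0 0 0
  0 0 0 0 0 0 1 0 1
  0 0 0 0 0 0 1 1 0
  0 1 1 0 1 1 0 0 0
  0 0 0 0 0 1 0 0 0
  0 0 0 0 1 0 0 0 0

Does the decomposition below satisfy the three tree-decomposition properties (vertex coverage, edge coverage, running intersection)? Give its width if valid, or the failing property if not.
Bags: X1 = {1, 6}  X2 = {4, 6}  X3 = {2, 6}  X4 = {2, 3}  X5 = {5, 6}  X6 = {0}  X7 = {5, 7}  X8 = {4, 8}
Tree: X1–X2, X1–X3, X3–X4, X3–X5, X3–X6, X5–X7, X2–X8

No — edge (2,0) lies in no bag.

A tree decomposition must satisfy three properties: every vertex lies in some bag; for every edge, both endpoints lie together in some bag; and for every vertex, the bags containing it form a connected subtree. Here edge (2,0) lies in no bag, so the decomposition is invalid.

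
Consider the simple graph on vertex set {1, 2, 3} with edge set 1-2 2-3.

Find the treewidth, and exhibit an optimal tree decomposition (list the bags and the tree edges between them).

Every bag has size at most 2, so the width is 2 − 1 = 1 and tw(G) ≤ 1. Any graph with an edge has treewidth ≥ 1, and G has the edge 3–2. Combining the bounds, tw(G) = 1.

Treewidth 1.
Bags: B1 = {2, 3}  B2 = {1, 2}
Tree: B1–B2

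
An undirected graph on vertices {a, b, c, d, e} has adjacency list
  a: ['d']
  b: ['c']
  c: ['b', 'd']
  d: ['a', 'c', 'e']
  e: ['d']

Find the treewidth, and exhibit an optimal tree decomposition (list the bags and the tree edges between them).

Each bag holds 2 vertices, so the decomposition has width 1, which upper-bounds the treewidth. Any graph with an edge has treewidth ≥ 1, and G has the edge e–d. Hence tw(G) = 1 exactly.

Treewidth 1.
One such decomposition:
Bags: B1 = {d, e}  B2 = {c, d}  B3 = {a, d}  B4 = {b, c}
Tree: B1–B2, B1–B3, B2–B4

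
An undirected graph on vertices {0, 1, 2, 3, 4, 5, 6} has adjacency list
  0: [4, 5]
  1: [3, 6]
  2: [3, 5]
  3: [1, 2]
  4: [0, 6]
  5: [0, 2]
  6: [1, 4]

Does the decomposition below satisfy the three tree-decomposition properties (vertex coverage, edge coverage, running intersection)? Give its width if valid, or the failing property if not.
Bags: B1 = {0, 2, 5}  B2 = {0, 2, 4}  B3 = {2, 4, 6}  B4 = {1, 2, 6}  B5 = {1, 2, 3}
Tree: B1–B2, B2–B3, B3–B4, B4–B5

Checking the three conditions: (i) the bags cover all of {0, 1, 2, 3, 4, 5, 6}; (ii) for each edge, some bag contains both endpoints; (iii) the bags containing any fixed vertex form a subtree. All hold, so the decomposition is valid with width 3 − 1 = 2.

Yes; width 2.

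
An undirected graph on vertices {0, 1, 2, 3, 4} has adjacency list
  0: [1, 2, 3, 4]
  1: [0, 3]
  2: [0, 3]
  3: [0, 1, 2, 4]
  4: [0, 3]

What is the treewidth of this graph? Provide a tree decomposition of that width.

Treewidth 2.
One such decomposition:
Bags: B1 = {0, 1, 3}  B2 = {0, 3, 4}  B3 = {0, 2, 3}
Tree: B1–B2, B1–B3

Each bag holds 3 vertices, so the decomposition has width 2, which upper-bounds the treewidth. For the lower bound, the 3 vertices {0, 1, 3} are pairwise adjacent, and any tree decomposition puts a clique entirely inside one bag — forcing width ≥ 2. The upper and lower bounds meet at 2, so that is the treewidth.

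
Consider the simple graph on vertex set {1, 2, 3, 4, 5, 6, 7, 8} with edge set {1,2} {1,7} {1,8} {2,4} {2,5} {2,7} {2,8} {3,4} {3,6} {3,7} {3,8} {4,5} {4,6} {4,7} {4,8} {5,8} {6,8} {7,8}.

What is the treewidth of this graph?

3

A width-3 tree decomposition is:
Bags: B1 = {2, 4, 7, 8}  B2 = {3, 4, 7, 8}  B3 = {1, 2, 7, 8}  B4 = {2, 4, 5, 8}  B5 = {3, 4, 6, 8}
Tree: B1–B2, B1–B3, B1–B4, B2–B5
Every bag has size at most 4, so the width is 4 − 1 = 3 and tw(G) ≤ 3. For the lower bound, the 4 vertices {1, 2, 7, 8} are pairwise adjacent, and any tree decomposition puts a clique entirely inside one bag — forcing width ≥ 3. The upper and lower bounds meet at 3, so that is the treewidth.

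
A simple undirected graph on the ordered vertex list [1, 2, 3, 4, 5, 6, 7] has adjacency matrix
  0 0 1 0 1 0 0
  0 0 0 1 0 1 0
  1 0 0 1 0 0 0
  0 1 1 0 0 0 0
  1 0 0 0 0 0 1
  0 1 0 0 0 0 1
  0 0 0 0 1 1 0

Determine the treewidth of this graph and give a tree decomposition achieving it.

Treewidth 2.
One such decomposition:
Bags: B1 = {5, 6, 7}  B2 = {2, 5, 6}  B3 = {2, 4, 5}  B4 = {3, 4, 5}  B5 = {1, 3, 5}
Tree: B1–B2, B2–B3, B3–B4, B4–B5

Every bag has size at most 3, so the width is 3 − 1 = 2 and tw(G) ≤ 2. Since 5–7–6–2–4–3–1–5 is a cycle in G, G is not acyclic. Forests are exactly the graphs of treewidth ≤ 1, so tw(G) ≥ 2. Therefore the treewidth is 2.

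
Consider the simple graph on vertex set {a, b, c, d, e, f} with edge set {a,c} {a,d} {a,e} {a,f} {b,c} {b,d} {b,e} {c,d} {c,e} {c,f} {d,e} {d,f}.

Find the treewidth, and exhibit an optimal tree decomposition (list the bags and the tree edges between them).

Treewidth 3.
Bags: B1 = {a, c, d, e}  B2 = {a, c, d, f}  B3 = {b, c, d, e}
Tree: B1–B2, B1–B3

Every bag has size at most 4, so the width is 4 − 1 = 3 and tw(G) ≤ 3. On the other hand G contains the 4-clique {a, c, d, e}. A clique must lie in a single bag of any decomposition, so no decomposition can have width below 3. The upper and lower bounds meet at 3, so that is the treewidth.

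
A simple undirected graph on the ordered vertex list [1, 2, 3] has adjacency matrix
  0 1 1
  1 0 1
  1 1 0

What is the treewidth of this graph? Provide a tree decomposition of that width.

A single bag containing all 3 vertices is trivially a valid decomposition of width 2. On the other hand G contains the 3-clique {1, 2, 3}. A clique must lie in a single bag of any decomposition, so no decomposition can have width below 2. The upper and lower bounds meet at 2, so that is the treewidth.

Treewidth 2.
Bags: B1 = {1, 2, 3}
Tree: (single bag)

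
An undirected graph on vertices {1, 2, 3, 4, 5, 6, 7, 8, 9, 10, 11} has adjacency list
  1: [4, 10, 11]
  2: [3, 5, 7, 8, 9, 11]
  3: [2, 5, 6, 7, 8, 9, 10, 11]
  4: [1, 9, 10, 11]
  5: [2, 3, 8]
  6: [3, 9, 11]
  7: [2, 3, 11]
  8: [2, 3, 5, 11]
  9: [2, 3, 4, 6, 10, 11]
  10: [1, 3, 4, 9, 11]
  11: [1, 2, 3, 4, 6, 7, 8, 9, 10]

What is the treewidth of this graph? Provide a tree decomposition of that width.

The largest bag has 4 vertices, giving width 3; this decomposition certifies tw(G) ≤ 3. Conversely, {1, 4, 10, 11} is a clique of size 4, and the vertices of any clique must share a bag in every tree decomposition; so some bag has ≥ 4 vertices and tw(G) ≥ 3. Therefore the treewidth is 3.

Treewidth 3.
Bags: B1 = {3, 9, 10, 11}  B2 = {2, 3, 9, 11}  B3 = {2, 3, 8, 11}  B4 = {3, 6, 9, 11}  B5 = {4, 9, 10, 11}  B6 = {2, 3, 5, 8}  B7 = {2, 3, 7, 11}  B8 = {1, 4, 10, 11}
Tree: B1–B2, B2–B3, B1–B4, B1–B5, B3–B6, B3–B7, B5–B8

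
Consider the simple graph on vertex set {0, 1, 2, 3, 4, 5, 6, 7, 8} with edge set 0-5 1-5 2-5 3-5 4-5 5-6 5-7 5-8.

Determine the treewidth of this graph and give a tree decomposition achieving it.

The largest bag has 2 vertices, giving width 1; this decomposition certifies tw(G) ≤ 1. Since G has at least one edge (e.g. 6–5), it is not an edgeless graph, so tw(G) ≥ 1. Combining the bounds, tw(G) = 1.

Treewidth 1.
Bags: B1 = {5, 6}  B2 = {5, 8}  B3 = {5, 7}  B4 = {0, 5}  B5 = {3, 5}  B6 = {1, 5}  B7 = {4, 5}  B8 = {2, 5}
Tree: B1–B2, B2–B3, B1–B4, B4–B5, B4–B6, B5–B7, B1–B8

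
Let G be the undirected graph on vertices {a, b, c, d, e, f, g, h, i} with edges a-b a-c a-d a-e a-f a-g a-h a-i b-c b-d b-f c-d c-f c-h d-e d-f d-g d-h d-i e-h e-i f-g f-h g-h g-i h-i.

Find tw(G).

4

A width-4 tree decomposition is:
Bags: B1 = {a, d, f, g, h}  B2 = {a, d, g, h, i}  B3 = {a, c, d, f, h}  B4 = {a, b, c, d, f}  B5 = {a, d, e, h, i}
Tree: B1–B2, B1–B3, B3–B4, B2–B5
The largest bag has 5 vertices, giving width 4; this decomposition certifies tw(G) ≤ 4. Conversely, {a, d, e, h, i} is a clique of size 5, and the vertices of any clique must share a bag in every tree decomposition; so some bag has ≥ 5 vertices and tw(G) ≥ 4. Combining the bounds, tw(G) = 4.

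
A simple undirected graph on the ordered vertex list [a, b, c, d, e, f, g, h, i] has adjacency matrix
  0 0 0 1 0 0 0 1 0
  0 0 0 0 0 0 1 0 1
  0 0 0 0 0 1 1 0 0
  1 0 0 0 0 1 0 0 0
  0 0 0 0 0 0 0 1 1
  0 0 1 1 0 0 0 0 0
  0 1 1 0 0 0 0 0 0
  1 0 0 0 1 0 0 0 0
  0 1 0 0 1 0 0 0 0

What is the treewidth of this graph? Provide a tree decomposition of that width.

The largest bag has 3 vertices, giving width 2; this decomposition certifies tw(G) ≤ 2. Since e–h–a–d–f–c–g–b–i–e is a cycle in G, G is not acyclic. Forests are exactly the graphs of treewidth ≤ 1, so tw(G) ≥ 2. Hence tw(G) = 2 exactly.

Treewidth 2.
Bags: B1 = {a, e, h}  B2 = {a, d, e}  B3 = {d, e, f}  B4 = {c, e, f}  B5 = {c, e, g}  B6 = {b, e, g}  B7 = {b, e, i}
Tree: B1–B2, B2–B3, B3–B4, B4–B5, B5–B6, B6–B7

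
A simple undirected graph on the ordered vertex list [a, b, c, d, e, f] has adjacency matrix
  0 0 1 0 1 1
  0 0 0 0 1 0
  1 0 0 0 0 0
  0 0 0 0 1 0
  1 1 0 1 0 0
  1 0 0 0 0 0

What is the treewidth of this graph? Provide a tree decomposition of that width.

Each bag holds 2 vertices, so the decomposition has width 1, which upper-bounds the treewidth. G has an edge, so its treewidth is at least 1. The upper and lower bounds meet at 1, so that is the treewidth.

Treewidth 1.
Bags: B1 = {b, e}  B2 = {a, e}  B3 = {d, e}  B4 = {a, c}  B5 = {a, f}
Tree: B1–B2, B2–B3, B2–B4, B4–B5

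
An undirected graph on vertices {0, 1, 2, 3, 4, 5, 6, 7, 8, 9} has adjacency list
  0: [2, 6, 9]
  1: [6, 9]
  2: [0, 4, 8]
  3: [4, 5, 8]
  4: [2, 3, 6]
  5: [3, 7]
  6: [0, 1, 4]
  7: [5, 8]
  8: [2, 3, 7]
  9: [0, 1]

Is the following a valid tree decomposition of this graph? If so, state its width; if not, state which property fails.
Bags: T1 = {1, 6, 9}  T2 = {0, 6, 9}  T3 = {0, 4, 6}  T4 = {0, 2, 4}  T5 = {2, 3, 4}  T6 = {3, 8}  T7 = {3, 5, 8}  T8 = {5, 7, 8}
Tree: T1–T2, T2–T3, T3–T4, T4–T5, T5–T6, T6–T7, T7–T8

A tree decomposition must satisfy three properties: every vertex lies in some bag; for every edge, both endpoints lie together in some bag; and for every vertex, the bags containing it form a connected subtree. Here edge (2,8) lies in no bag, so the decomposition is invalid.

No — edge (2,8) lies in no bag.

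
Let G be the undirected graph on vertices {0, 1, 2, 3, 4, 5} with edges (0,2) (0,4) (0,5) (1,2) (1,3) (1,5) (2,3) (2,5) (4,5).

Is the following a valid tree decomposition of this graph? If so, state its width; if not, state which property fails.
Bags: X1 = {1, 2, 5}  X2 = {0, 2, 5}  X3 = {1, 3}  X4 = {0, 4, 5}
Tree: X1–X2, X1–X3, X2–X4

A tree decomposition must satisfy three properties: every vertex lies in some bag; for every edge, both endpoints lie together in some bag; and for every vertex, the bags containing it form a connected subtree. Here edge (2,3) lies in no bag, so the decomposition is invalid.

No — edge (2,3) lies in no bag.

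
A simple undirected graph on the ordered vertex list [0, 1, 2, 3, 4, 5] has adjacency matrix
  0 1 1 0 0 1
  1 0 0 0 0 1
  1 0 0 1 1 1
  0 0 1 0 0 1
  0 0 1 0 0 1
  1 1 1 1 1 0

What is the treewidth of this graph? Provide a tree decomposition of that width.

Treewidth 2.
One optimal decomposition is:
Bags: B1 = {2, 4, 5}  B2 = {0, 2, 5}  B3 = {0, 1, 5}  B4 = {2, 3, 5}
Tree: B1–B2, B2–B3, B1–B4

The largest bag has 3 vertices, giving width 2; this decomposition certifies tw(G) ≤ 2. Conversely, {0, 1, 5} is a clique of size 3, and the vertices of any clique must share a bag in every tree decomposition; so some bag has ≥ 3 vertices and tw(G) ≥ 2. Therefore the treewidth is 2.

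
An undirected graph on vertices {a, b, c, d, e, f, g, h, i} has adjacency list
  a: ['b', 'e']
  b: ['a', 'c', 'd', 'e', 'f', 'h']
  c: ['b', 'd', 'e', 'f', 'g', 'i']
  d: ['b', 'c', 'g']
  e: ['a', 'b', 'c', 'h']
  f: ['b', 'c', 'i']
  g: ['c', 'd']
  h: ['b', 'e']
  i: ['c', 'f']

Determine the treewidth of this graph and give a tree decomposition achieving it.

Treewidth 2.
One such decomposition:
Bags: B1 = {b, c, f}  B2 = {b, c, d}  B3 = {b, c, e}  B4 = {a, b, e}  B5 = {c, d, g}  B6 = {b, e, h}  B7 = {c, f, i}
Tree: B1–B2, B2–B3, B3–B4, B2–B5, B3–B6, B1–B7

The largest bag has 3 vertices, giving width 2; this decomposition certifies tw(G) ≤ 2. Conversely, {c, d, g} is a clique of size 3, and the vertices of any clique must share a bag in every tree decomposition; so some bag has ≥ 3 vertices and tw(G) ≥ 2. The upper and lower bounds meet at 2, so that is the treewidth.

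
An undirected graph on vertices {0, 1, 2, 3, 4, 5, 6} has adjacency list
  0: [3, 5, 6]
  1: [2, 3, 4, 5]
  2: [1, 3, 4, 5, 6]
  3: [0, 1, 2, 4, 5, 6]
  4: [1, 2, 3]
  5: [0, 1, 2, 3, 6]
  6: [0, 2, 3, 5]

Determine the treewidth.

A width-3 tree decomposition is:
Bags: B1 = {2, 3, 5, 6}  B2 = {0, 3, 5, 6}  B3 = {1, 2, 3, 5}  B4 = {1, 2, 3, 4}
Tree: B1–B2, B1–B3, B3–B4
Every bag has size at most 4, so the width is 4 − 1 = 3 and tw(G) ≤ 3. For the lower bound, the 4 vertices {0, 3, 5, 6} are pairwise adjacent, and any tree decomposition puts a clique entirely inside one bag — forcing width ≥ 3. Therefore the treewidth is 3.

3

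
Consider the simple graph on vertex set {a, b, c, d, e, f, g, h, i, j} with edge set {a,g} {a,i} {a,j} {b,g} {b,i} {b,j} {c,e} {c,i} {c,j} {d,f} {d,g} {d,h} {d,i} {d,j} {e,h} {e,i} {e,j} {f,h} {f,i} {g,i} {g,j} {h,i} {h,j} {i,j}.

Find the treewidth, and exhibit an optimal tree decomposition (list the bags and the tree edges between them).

Treewidth 3.
Bags: B1 = {d, h, i, j}  B2 = {d, g, i, j}  B3 = {e, h, i, j}  B4 = {c, e, i, j}  B5 = {d, f, h, i}  B6 = {b, g, i, j}  B7 = {a, g, i, j}
Tree: B1–B2, B1–B3, B3–B4, B1–B5, B2–B6, B6–B7

Every bag has size at most 4, so the width is 4 − 1 = 3 and tw(G) ≤ 3. For the lower bound, the 4 vertices {d, g, i, j} are pairwise adjacent, and any tree decomposition puts a clique entirely inside one bag — forcing width ≥ 3. Combining the bounds, tw(G) = 3.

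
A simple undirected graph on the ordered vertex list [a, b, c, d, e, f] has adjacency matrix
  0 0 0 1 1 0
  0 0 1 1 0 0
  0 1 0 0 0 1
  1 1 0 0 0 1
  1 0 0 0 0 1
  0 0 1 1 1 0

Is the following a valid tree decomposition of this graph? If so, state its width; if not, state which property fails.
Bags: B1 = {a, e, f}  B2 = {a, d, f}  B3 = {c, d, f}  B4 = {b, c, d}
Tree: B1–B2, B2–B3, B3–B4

Yes; width 2.

Every vertex of G appears in some bag (union = {a, b, c, d, e, f}); every edge is covered by a bag; and for each vertex v the set of bags containing v is connected in the bag tree. The decomposition is therefore valid. The largest bag has 3 vertices, so the width is 2.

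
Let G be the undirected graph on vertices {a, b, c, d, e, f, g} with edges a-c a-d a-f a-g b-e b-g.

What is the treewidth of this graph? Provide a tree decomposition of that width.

The largest bag has 2 vertices, giving width 1; this decomposition certifies tw(G) ≤ 1. Since G has at least one edge (e.g. a–f), it is not an edgeless graph, so tw(G) ≥ 1. Hence tw(G) = 1 exactly.

Treewidth 1.
Bags: B1 = {a, f}  B2 = {a, g}  B3 = {a, d}  B4 = {a, c}  B5 = {b, g}  B6 = {b, e}
Tree: B1–B2, B1–B3, B2–B4, B2–B5, B5–B6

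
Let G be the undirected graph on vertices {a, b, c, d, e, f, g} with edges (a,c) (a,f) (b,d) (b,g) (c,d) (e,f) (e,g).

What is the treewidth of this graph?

2

A width-2 tree decomposition is:
Bags: B1 = {a, e, f}  B2 = {a, e, g}  B3 = {a, b, g}  B4 = {a, b, d}  B5 = {a, c, d}
Tree: B1–B2, B2–B3, B3–B4, B4–B5
Every bag has size at most 3, so the width is 3 − 1 = 2 and tw(G) ≤ 2. The edges a–f–e–g–b–d–c–a form a cycle, so G is not a tree and its treewidth is at least 2. Combining the bounds, tw(G) = 2.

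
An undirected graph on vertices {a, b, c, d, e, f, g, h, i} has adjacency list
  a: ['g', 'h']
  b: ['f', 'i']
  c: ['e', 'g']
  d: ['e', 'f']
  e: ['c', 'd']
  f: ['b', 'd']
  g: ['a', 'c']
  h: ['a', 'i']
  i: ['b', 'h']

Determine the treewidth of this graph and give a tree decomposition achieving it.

Treewidth 2.
One such decomposition:
Bags: B1 = {b, f, i}  B2 = {f, h, i}  B3 = {a, f, h}  B4 = {a, f, g}  B5 = {c, f, g}  B6 = {c, e, f}  B7 = {d, e, f}
Tree: B1–B2, B2–B3, B3–B4, B4–B5, B5–B6, B6–B7

Every bag has size at most 3, so the width is 3 − 1 = 2 and tw(G) ≤ 2. For the lower bound, G contains the cycle f–b–i–h–a–g–c–e–d–f, so G is not a forest; only forests have treewidth ≤ 1, hence tw(G) ≥ 2. Combining the bounds, tw(G) = 2.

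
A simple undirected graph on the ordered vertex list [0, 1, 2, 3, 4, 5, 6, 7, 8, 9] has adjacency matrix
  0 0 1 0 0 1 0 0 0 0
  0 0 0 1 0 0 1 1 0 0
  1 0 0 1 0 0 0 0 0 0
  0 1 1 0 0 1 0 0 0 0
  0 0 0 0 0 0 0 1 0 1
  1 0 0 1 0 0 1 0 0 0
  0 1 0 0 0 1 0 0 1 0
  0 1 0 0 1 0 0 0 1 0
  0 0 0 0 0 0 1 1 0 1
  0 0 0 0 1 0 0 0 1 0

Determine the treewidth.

A width-2 tree decomposition is:
Bags: B1 = {0, 2, 5}  B2 = {2, 3, 5}  B3 = {3, 5, 6}  B4 = {1, 3, 6}  B5 = {1, 6, 8}  B6 = {1, 7, 8}  B7 = {7, 8, 9}  B8 = {4, 7, 9}
Tree: B1–B2, B2–B3, B3–B4, B4–B5, B5–B6, B6–B7, B7–B8
Every bag has size at most 3, so the width is 3 − 1 = 2 and tw(G) ≤ 2. Since 0–2–3–5–0 is a cycle in G, G is not acyclic. Forests are exactly the graphs of treewidth ≤ 1, so tw(G) ≥ 2. Therefore the treewidth is 2.

2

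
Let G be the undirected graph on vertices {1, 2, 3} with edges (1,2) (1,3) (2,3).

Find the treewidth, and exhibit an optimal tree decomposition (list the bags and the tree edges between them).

A single bag containing all 3 vertices is trivially a valid decomposition of width 2. Conversely, {1, 2, 3} is a clique of size 3, and the vertices of any clique must share a bag in every tree decomposition; so some bag has ≥ 3 vertices and tw(G) ≥ 2. Therefore the treewidth is 2.

Treewidth 2.
One optimal decomposition is:
Bags: B1 = {1, 2, 3}
Tree: (single bag)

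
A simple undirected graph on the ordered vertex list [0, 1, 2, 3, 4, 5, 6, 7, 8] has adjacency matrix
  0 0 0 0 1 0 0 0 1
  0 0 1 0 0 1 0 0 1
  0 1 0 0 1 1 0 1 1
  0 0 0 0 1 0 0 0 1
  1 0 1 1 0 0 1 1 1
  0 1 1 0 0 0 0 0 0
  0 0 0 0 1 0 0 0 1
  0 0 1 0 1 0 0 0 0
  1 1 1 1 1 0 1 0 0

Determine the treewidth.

A width-2 tree decomposition is:
Bags: B1 = {2, 4, 7}  B2 = {2, 4, 8}  B3 = {4, 6, 8}  B4 = {1, 2, 8}  B5 = {0, 4, 8}  B6 = {1, 2, 5}  B7 = {3, 4, 8}
Tree: B1–B2, B2–B3, B2–B4, B3–B5, B4–B6, B3–B7
Each bag holds 3 vertices, so the decomposition has width 2, which upper-bounds the treewidth. On the other hand G contains the 3-clique {1, 2, 8}. A clique must lie in a single bag of any decomposition, so no decomposition can have width below 2. The upper and lower bounds meet at 2, so that is the treewidth.

2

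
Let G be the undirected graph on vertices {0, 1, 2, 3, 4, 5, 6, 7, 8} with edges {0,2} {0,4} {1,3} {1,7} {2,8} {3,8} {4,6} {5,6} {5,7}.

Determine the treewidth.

2

A width-2 tree decomposition is:
Bags: B1 = {5, 6, 7}  B2 = {4, 6, 7}  B3 = {0, 4, 7}  B4 = {0, 2, 7}  B5 = {2, 7, 8}  B6 = {3, 7, 8}  B7 = {1, 3, 7}
Tree: B1–B2, B2–B3, B3–B4, B4–B5, B5–B6, B6–B7
Each bag holds 3 vertices, so the decomposition has width 2, which upper-bounds the treewidth. The edges 7–5–6–4–0–2–8–3–1–7 form a cycle, so G is not a tree and its treewidth is at least 2. Therefore the treewidth is 2.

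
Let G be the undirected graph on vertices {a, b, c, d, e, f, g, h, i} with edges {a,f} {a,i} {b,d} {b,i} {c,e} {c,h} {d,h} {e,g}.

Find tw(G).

1

A width-1 tree decomposition is:
Bags: B1 = {e, g}  B2 = {c, e}  B3 = {c, h}  B4 = {d, h}  B5 = {b, d}  B6 = {b, i}  B7 = {a, i}  B8 = {a, f}
Tree: B1–B2, B2–B3, B3–B4, B4–B5, B5–B6, B6–B7, B7–B8
Each bag holds 2 vertices, so the decomposition has width 1, which upper-bounds the treewidth. Since G has at least one edge (e.g. g–e), it is not an edgeless graph, so tw(G) ≥ 1. Therefore the treewidth is 1.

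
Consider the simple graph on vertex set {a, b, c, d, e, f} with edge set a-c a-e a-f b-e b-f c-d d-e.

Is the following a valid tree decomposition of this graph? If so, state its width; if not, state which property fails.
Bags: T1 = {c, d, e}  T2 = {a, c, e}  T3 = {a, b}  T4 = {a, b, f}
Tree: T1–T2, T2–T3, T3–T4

A tree decomposition must satisfy three properties: every vertex lies in some bag; for every edge, both endpoints lie together in some bag; and for every vertex, the bags containing it form a connected subtree. Here edge (e,b) lies in no bag, so the decomposition is invalid.

No — edge (e,b) lies in no bag.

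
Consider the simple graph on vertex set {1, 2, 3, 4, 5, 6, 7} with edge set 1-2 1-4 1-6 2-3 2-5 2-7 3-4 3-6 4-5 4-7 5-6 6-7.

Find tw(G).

3

A width-3 tree decomposition is:
Bags: B1 = {2, 4, 5, 6}  B2 = {1, 2, 4, 6}  B3 = {2, 3, 4, 6}  B4 = {2, 4, 6, 7}
Tree: B1–B2, B2–B3, B3–B4
The largest bag has 4 vertices, giving width 3; this decomposition certifies tw(G) ≤ 3. For the lower bound: the 4 vertex sets {4,5}, {1,2}, {6}, {3} are disjoint, each induces a connected subgraph, and every pair is joined by at least one edge of G. Contracting each set to a single vertex therefore yields K_{4} as a minor, and since treewidth is minor-monotone, tw(G) ≥ tw(K_{4}) = 3. Therefore the treewidth is 3.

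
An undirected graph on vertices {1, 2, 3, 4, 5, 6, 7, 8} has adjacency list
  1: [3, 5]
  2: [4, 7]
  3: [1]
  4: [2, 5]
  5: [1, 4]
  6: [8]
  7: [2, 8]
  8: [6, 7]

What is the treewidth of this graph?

A width-1 tree decomposition is:
Bags: B1 = {1, 3}  B2 = {1, 5}  B3 = {4, 5}  B4 = {2, 4}  B5 = {2, 7}  B6 = {7, 8}  B7 = {6, 8}
Tree: B1–B2, B2–B3, B3–B4, B4–B5, B5–B6, B6–B7
Each bag holds 2 vertices, so the decomposition has width 1, which upper-bounds the treewidth. G has an edge, so its treewidth is at least 1. Hence tw(G) = 1 exactly.

1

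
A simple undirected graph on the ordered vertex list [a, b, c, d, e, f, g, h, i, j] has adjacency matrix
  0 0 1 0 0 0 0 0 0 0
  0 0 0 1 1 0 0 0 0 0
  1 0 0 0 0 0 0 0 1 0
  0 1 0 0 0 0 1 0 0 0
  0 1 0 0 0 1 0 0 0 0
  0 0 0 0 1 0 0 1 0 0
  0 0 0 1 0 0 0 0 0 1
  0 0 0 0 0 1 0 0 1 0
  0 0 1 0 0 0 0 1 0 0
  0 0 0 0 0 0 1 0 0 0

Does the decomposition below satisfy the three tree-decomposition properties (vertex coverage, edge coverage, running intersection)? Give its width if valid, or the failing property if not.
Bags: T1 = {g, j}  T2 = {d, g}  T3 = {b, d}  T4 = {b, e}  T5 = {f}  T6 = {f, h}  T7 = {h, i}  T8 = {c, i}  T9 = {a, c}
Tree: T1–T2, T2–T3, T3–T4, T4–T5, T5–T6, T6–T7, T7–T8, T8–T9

A tree decomposition must satisfy three properties: every vertex lies in some bag; for every edge, both endpoints lie together in some bag; and for every vertex, the bags containing it form a connected subtree. Here edge (e,f) lies in no bag, so the decomposition is invalid.

No — edge (e,f) lies in no bag.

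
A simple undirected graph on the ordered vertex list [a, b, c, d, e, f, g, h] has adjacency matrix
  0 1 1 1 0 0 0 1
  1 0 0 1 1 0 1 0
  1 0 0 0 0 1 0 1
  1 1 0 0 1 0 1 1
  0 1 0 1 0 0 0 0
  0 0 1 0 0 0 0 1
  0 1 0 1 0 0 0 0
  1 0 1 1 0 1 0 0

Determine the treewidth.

2

A width-2 tree decomposition is:
Bags: B1 = {a, b, d}  B2 = {b, d, g}  B3 = {a, d, h}  B4 = {a, c, h}  B5 = {c, f, h}  B6 = {b, d, e}
Tree: B1–B2, B1–B3, B3–B4, B4–B5, B2–B6
The largest bag has 3 vertices, giving width 2; this decomposition certifies tw(G) ≤ 2. For the lower bound, the 3 vertices {a, d, h} are pairwise adjacent, and any tree decomposition puts a clique entirely inside one bag — forcing width ≥ 2. Hence tw(G) = 2 exactly.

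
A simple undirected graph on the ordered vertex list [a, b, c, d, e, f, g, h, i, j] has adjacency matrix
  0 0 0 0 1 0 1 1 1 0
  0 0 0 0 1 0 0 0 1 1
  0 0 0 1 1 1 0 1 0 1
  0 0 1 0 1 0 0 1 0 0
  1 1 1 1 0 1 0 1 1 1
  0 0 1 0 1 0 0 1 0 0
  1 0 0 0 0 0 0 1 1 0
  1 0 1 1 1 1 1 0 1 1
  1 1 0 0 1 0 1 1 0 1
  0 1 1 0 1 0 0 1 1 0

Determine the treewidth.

3

A width-3 tree decomposition is:
Bags: B1 = {a, e, h, i}  B2 = {e, h, i, j}  B3 = {c, e, h, j}  B4 = {b, e, i, j}  B5 = {a, g, h, i}  B6 = {c, d, e, h}  B7 = {c, e, f, h}
Tree: B1–B2, B2–B3, B2–B4, B1–B5, B3–B6, B3–B7
The largest bag has 4 vertices, giving width 3; this decomposition certifies tw(G) ≤ 3. Conversely, {a, g, h, i} is a clique of size 4, and the vertices of any clique must share a bag in every tree decomposition; so some bag has ≥ 4 vertices and tw(G) ≥ 3. The upper and lower bounds meet at 3, so that is the treewidth.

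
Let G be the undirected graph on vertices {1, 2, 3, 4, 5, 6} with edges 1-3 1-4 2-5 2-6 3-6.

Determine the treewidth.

1

A width-1 tree decomposition is:
Bags: B1 = {2, 5}  B2 = {2, 6}  B3 = {3, 6}  B4 = {1, 3}  B5 = {1, 4}
Tree: B1–B2, B2–B3, B3–B4, B4–B5
Every bag has size at most 2, so the width is 2 − 1 = 1 and tw(G) ≤ 1. Any graph with an edge has treewidth ≥ 1, and G has the edge 5–2. Combining the bounds, tw(G) = 1.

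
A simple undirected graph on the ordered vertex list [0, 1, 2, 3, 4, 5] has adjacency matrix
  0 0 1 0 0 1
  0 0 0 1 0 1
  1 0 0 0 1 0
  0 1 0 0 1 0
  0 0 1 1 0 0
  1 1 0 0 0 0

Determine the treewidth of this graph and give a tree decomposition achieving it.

Each bag holds 3 vertices, so the decomposition has width 2, which upper-bounds the treewidth. The edges 3–1–5–0–2–4–3 form a cycle, so G is not a tree and its treewidth is at least 2. Hence tw(G) = 2 exactly.

Treewidth 2.
Bags: B1 = {1, 3, 5}  B2 = {0, 3, 5}  B3 = {0, 2, 3}  B4 = {2, 3, 4}
Tree: B1–B2, B2–B3, B3–B4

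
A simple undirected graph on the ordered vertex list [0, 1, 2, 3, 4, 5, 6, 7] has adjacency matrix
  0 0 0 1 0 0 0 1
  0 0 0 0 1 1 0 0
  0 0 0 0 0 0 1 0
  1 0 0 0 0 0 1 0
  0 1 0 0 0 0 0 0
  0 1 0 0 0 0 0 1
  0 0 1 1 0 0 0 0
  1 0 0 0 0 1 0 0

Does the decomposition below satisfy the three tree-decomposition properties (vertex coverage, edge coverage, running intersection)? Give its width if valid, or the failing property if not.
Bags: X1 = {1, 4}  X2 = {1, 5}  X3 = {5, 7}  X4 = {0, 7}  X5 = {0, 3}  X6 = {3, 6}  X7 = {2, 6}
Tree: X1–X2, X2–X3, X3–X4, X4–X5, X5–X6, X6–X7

Vertex coverage: the bags together contain {0, 1, 2, 3, 4, 5, 6, 7}, the full vertex set. Edge coverage: each edge of G has both endpoints in at least one bag. Running intersection: for every vertex, the bags containing it form a connected subtree. All three properties hold, so this is a valid tree decomposition of width max|bag| − 1 = 1, and hence tw(G) ≤ 1.

Yes; width 1.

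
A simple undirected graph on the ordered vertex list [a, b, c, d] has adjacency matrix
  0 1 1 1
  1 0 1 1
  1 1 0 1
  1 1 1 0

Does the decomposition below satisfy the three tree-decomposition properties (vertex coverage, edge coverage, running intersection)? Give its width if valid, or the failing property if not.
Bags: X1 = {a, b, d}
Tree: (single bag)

A tree decomposition must satisfy three properties: every vertex lies in some bag; for every edge, both endpoints lie together in some bag; and for every vertex, the bags containing it form a connected subtree. Here vertex c appears in no bag, so the decomposition is invalid.

No — vertex c appears in no bag.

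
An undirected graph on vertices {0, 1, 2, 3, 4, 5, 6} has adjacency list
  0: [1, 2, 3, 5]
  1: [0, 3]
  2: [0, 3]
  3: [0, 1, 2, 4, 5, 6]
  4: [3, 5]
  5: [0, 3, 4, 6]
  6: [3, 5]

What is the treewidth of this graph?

2

A width-2 tree decomposition is:
Bags: B1 = {0, 3, 5}  B2 = {3, 4, 5}  B3 = {0, 1, 3}  B4 = {3, 5, 6}  B5 = {0, 2, 3}
Tree: B1–B2, B1–B3, B1–B4, B1–B5
Each bag holds 3 vertices, so the decomposition has width 2, which upper-bounds the treewidth. For the lower bound, the 3 vertices {0, 1, 3} are pairwise adjacent, and any tree decomposition puts a clique entirely inside one bag — forcing width ≥ 2. The upper and lower bounds meet at 2, so that is the treewidth.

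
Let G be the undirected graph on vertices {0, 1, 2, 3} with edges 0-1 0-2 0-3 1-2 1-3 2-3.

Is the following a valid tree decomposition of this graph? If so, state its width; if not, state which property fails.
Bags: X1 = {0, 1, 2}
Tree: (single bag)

A tree decomposition must satisfy three properties: every vertex lies in some bag; for every edge, both endpoints lie together in some bag; and for every vertex, the bags containing it form a connected subtree. Here vertex 3 appears in no bag, so the decomposition is invalid.

No — vertex 3 appears in no bag.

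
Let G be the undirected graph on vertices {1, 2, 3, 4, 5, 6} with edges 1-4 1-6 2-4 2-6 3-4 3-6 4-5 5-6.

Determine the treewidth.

2

A width-2 tree decomposition is:
Bags: B1 = {1, 4, 6}  B2 = {3, 4, 6}  B3 = {2, 4, 6}  B4 = {4, 5, 6}
Tree: B1–B2, B2–B3, B3–B4
The largest bag has 3 vertices, giving width 2; this decomposition certifies tw(G) ≤ 2. Since 6–1–4–3–6 is a cycle in G, G is not acyclic. Forests are exactly the graphs of treewidth ≤ 1, so tw(G) ≥ 2. The upper and lower bounds meet at 2, so that is the treewidth.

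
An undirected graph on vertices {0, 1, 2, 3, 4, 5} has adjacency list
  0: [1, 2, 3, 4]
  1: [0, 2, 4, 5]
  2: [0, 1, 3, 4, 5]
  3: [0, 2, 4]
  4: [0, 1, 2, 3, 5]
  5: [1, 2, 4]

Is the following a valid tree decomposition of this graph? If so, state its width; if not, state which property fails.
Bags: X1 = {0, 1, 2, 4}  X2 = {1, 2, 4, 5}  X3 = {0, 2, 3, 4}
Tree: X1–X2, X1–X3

Yes; width 3.

Vertex coverage: the bags together contain {0, 1, 2, 3, 4, 5}, the full vertex set. Edge coverage: each edge of G has both endpoints in at least one bag. Running intersection: for every vertex, the bags containing it form a connected subtree. All three properties hold, so this is a valid tree decomposition of width max|bag| − 1 = 3, and hence tw(G) ≤ 3.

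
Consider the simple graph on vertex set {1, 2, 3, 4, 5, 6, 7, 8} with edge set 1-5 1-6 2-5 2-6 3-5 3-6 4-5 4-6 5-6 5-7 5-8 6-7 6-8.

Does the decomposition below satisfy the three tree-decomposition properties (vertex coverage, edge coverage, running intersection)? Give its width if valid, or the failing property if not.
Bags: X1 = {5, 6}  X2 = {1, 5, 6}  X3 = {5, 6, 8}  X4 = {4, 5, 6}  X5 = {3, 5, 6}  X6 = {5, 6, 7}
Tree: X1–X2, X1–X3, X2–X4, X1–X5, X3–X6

A tree decomposition must satisfy three properties: every vertex lies in some bag; for every edge, both endpoints lie together in some bag; and for every vertex, the bags containing it form a connected subtree. Here vertex 2 appears in no bag, so the decomposition is invalid.

No — vertex 2 appears in no bag.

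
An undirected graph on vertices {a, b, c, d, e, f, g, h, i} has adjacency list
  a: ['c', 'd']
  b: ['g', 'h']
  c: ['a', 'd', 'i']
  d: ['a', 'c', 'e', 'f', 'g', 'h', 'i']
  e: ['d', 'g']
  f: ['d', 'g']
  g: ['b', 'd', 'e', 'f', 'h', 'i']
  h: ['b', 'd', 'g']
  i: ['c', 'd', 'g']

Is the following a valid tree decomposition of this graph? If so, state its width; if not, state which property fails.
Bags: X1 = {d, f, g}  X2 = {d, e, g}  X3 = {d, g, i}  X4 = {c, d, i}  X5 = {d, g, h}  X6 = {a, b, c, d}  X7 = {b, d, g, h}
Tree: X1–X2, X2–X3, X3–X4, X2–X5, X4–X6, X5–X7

No — bags containing vertex b are not connected in the tree.

A tree decomposition must satisfy three properties: every vertex lies in some bag; for every edge, both endpoints lie together in some bag; and for every vertex, the bags containing it form a connected subtree. Here bags containing vertex b are not connected in the tree, so the decomposition is invalid.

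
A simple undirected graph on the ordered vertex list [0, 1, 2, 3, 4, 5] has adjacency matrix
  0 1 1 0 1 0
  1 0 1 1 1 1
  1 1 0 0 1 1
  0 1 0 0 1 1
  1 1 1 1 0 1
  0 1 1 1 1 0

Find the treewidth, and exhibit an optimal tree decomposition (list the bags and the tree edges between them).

Each bag holds 4 vertices, so the decomposition has width 3, which upper-bounds the treewidth. For the lower bound, the 4 vertices {0, 1, 2, 4} are pairwise adjacent, and any tree decomposition puts a clique entirely inside one bag — forcing width ≥ 3. Hence tw(G) = 3 exactly.

Treewidth 3.
Bags: B1 = {1, 2, 4, 5}  B2 = {0, 1, 2, 4}  B3 = {1, 3, 4, 5}
Tree: B1–B2, B1–B3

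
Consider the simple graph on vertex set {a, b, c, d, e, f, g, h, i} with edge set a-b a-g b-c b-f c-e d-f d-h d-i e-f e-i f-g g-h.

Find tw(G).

3

A width-3 tree decomposition is:
Bags: B1 = {a, d, g, h}  B2 = {a, d, f, g}  B3 = {a, b, d, f}  B4 = {b, d, f, i}  B5 = {b, e, f, i}  B6 = {b, c, e, i}
Tree: B1–B2, B2–B3, B3–B4, B4–B5, B5–B6
Each bag holds 4 vertices, so the decomposition has width 3, which upper-bounds the treewidth. For the lower bound: the 4 vertex sets {a,g,h}, {d}, {f}, {b,c,e,i} are disjoint, each induces a connected subgraph, and every pair is joined by at least one edge of G. Contracting each set to a single vertex therefore yields K_{4} as a minor, and since treewidth is minor-monotone, tw(G) ≥ tw(K_{4}) = 3. Hence tw(G) = 3 exactly.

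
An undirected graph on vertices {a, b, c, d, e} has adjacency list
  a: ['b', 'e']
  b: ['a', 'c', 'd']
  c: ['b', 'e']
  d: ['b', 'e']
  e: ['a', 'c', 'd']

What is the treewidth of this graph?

A width-2 tree decomposition is:
Bags: B1 = {b, c, e}  B2 = {b, d, e}  B3 = {a, b, e}
Tree: B1–B2, B2–B3
The largest bag has 3 vertices, giving width 2; this decomposition certifies tw(G) ≤ 2. The edges c–b–d–e–c form a cycle, so G is not a tree and its treewidth is at least 2. Therefore the treewidth is 2.

2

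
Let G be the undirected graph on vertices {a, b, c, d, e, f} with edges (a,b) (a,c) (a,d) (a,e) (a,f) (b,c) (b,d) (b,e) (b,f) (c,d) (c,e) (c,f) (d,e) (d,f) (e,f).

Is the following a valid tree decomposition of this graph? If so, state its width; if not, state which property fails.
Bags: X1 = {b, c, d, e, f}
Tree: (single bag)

No — vertex a appears in no bag.

A tree decomposition must satisfy three properties: every vertex lies in some bag; for every edge, both endpoints lie together in some bag; and for every vertex, the bags containing it form a connected subtree. Here vertex a appears in no bag, so the decomposition is invalid.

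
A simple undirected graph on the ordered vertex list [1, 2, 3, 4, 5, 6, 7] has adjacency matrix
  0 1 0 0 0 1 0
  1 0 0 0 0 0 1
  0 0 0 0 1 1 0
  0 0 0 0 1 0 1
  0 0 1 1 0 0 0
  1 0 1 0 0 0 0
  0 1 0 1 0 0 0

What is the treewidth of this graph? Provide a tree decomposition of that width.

Treewidth 2.
One such decomposition:
Bags: B1 = {1, 3, 6}  B2 = {1, 3, 5}  B3 = {1, 4, 5}  B4 = {1, 4, 7}  B5 = {1, 2, 7}
Tree: B1–B2, B2–B3, B3–B4, B4–B5

The largest bag has 3 vertices, giving width 2; this decomposition certifies tw(G) ≤ 2. The edges 1–6–3–5–4–7–2–1 form a cycle, so G is not a tree and its treewidth is at least 2. The upper and lower bounds meet at 2, so that is the treewidth.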